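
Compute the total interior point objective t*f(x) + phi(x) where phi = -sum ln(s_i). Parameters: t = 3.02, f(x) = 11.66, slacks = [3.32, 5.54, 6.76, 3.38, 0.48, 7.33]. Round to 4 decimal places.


Step 1: Compute log-barrier.
ln values: [1.2, 1.712, 1.911, 1.2179, -0.734, 1.992]
phi = -(1.2 + 1.712 + 1.911 + 1.2179 - 0.734 + 1.992) = -7.2989
Step 2: Compute augmented objective.
t*f(x) = 3.02*11.66 = 35.2132
Total = 35.2132 - 7.2989 = 27.9143


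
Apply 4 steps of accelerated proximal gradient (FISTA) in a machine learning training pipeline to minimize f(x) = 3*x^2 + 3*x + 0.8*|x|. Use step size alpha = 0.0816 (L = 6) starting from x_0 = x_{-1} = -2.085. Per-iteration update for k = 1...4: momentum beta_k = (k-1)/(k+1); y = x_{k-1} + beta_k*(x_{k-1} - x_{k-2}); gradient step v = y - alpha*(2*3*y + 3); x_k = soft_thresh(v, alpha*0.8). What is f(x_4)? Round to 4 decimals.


FISTA on f(x) = 3*x^2 + 3*x + 0.8*|x|
L = 6, alpha = 0.0816
Iteration 1: beta = 0.0, y = -2.085 + 0.0*(-2.085 + 2.085) = -2.085
  grad(y) = -9.51, v = y - alpha*grad = -1.309
  prox(v) = soft_thresh(-1.309, 0.0653) = -1.2437
Iteration 2: beta = 0.3333, y = -1.2437 + 0.3333*(-1.2437 + 2.085) = -0.9633
  grad(y) = -2.7796, v = y - alpha*grad = -0.7365
  prox(v) = soft_thresh(-0.7365, 0.0653) = -0.6712
Iteration 3: beta = 0.5, y = -0.6712 + 0.5*(-0.6712 + 1.2437) = -0.3849
  grad(y) = 0.6905, v = y - alpha*grad = -0.4413
  prox(v) = soft_thresh(-0.4413, 0.0653) = -0.376
Iteration 4: beta = 0.6, y = -0.376 + 0.6*(-0.376 + 0.6712) = -0.1989
  grad(y) = 1.8068, v = y - alpha*grad = -0.3463
  prox(v) = soft_thresh(-0.3463, 0.0653) = -0.281
f(x_4) = 3*(-0.281)^2 + 3*(-0.281) + 0.8*|-0.281| = -0.3813


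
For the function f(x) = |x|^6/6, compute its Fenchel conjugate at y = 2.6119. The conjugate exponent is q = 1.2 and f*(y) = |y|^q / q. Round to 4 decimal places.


The conjugate exponent q satisfies 1/p + 1/q = 1.
p = 6, so q = 6/(6 - 1) = 1.2
|y|^q = 2.6119^1.2 = 3.1648
f*(2.6119) = 3.1648 / 1.2 = 2.6373


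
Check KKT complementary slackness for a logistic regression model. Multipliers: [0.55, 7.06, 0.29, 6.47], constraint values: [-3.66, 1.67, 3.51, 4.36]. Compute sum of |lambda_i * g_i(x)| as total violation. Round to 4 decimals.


KKT complementary slackness check:
lambda_1 * g_1 = 0.55 * -3.66 = -2.013
lambda_2 * g_2 = 7.06 * 1.67 = 11.7902
lambda_3 * g_3 = 0.29 * 3.51 = 1.0179
lambda_4 * g_4 = 6.47 * 4.36 = 28.2092
Total violation = 2.013 + 11.7902 + 1.0179 + 28.2092 = 43.0303


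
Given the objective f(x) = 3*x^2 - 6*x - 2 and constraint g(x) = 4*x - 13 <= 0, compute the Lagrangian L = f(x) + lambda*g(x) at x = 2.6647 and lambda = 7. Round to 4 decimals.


Step 1: Evaluate f(x).
f(2.6647) = 3*2.6647^2 - 6*2.6647 - 2 = 3.3137
Step 2: Evaluate g(x).
g(2.6647) = 4*2.6647 - 13 = -2.3412
Step 3: Compute Lagrangian.
L = 3.3137 + 7*-2.3412 = -13.0747


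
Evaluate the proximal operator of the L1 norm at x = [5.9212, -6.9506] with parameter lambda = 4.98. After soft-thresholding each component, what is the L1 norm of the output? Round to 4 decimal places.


Soft-thresholding with lambda = 4.98:
prox(5.9212) = sign(5.9212)*max(|5.9212| - 4.98, 0) = 0.9412
prox(-6.9506) = sign(-6.9506)*max(|-6.9506| - 4.98, 0) = -1.9706
prox(x) = [0.9412, -1.9706]
||prox(x)||_1 = 0.9412 + 1.9706 = 2.9118


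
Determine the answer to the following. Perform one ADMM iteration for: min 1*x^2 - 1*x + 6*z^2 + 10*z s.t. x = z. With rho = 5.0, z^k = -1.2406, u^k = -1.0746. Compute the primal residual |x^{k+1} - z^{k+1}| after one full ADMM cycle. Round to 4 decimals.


ADMM iteration with rho = 5.0, z^k = -1.2406, u^k = -1.0746
Step 1: x-update.
Minimize 1*x^2 - 1*x + (5.0/2)*(x + 1.2406 - 1.0746)^2
FOC: (2*1 + 5.0)*x = 1 + 5.0*(-1.2406 + 1.0746)
x^{k+1} = 0.0243
Step 2: z-update.
Minimize 6*z^2 + 10*z + (5.0/2)*(0.0243 - z - 1.0746)^2
FOC: (2*6 + 5.0)*z = -10 + 5.0*(0.0243 - 1.0746)
z^{k+1} = -0.8972
Step 3: u-update.
u^{k+1} = -1.0746 + 0.0243 + 0.8972 = -0.1532
Step 4: Primal residual = |0.0243 + 0.8972| = 0.9214


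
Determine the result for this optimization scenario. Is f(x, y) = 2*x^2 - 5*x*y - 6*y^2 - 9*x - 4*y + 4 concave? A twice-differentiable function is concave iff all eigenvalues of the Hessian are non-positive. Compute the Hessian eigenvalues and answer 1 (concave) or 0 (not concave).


The Hessian of f(x,y) = 2*x^2 - 5*x*y - 6*y^2 - 9*x - 4*y + 4 is:
H = [[4, -5], [-5, -12]]
Trace = 4 - 12 = -8
Determinant = 4*-12 - (-5)^2 = -73
Discriminant = (-8)^2 - 4*-73 = 356.0
Eigenvalues: lambda_1 = -13.434, lambda_2 = 5.434
The function is not concave.

0


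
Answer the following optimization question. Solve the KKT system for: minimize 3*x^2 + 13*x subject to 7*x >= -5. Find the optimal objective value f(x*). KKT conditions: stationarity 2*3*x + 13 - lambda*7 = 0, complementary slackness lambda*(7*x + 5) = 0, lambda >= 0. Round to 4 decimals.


Step 1: Try lambda = 0 (constraint inactive).
x_unc = -13/(2*3) = -2.1667
Check: 7*-2.1667 = -15.1669 < -5 -- violated!
Step 2: Constraint must be active: 7*x = -5
x* = -5/7 = -0.7143 (rounded; the exact value -5/7 is used below)
lambda = (2*3*(-5/7) + 13)/7 = 1.2449
Step 3: Compute optimal value.
f(x*) = 3*(-5/7)^2 + 13*(-5/7) = -7.7551


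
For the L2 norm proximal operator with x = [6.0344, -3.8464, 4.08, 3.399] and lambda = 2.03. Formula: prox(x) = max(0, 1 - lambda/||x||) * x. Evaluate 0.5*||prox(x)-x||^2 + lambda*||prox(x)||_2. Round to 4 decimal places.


Step 1: Compute ||x||.
||x|| = 8.9111
Step 2: Compute scaling factor.
scale = max(0, 1 - 2.03/8.9111) = 0.7722
Step 3: prox(x) = [4.6597, -2.9702, 3.1506, 2.6247]
||prox(x)|| = 6.8811
Step 4: Proximal objective.
0.5*||prox-x||^2 = 2.0605
lambda*||prox|| = 13.9686
Total = 16.0292


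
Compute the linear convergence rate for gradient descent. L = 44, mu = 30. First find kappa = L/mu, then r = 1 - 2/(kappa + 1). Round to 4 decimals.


Step 1: Compute the condition number.
kappa = L/mu = 44/30 = 1.4667
Step 2: Compute the convergence rate.
r = 1 - 2/(kappa + 1) = 1 - 2*mu/(L + mu) = (L - mu)/(L + mu) = 14/74 = 0.1892


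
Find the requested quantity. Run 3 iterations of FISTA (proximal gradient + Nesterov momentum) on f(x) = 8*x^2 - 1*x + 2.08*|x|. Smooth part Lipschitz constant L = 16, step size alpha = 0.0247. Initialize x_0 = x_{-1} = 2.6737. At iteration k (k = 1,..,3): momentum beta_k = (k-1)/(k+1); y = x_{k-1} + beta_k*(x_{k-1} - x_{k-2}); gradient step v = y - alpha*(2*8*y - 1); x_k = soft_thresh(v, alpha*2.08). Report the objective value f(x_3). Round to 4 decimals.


FISTA on f(x) = 8*x^2 - 1*x + 2.08*|x|
L = 16, alpha = 0.0247
Iteration 1: beta = 0.0, y = 2.6737 + 0.0*(2.6737 - 2.6737) = 2.6737
  grad(y) = 41.7792, v = y - alpha*grad = 1.6418
  prox(v) = soft_thresh(1.6418, 0.0514) = 1.5904
Iteration 2: beta = 0.3333, y = 1.5904 + 0.3333*(1.5904 - 2.6737) = 1.2293
  grad(y) = 18.6683, v = y - alpha*grad = 0.7682
  prox(v) = soft_thresh(0.7682, 0.0514) = 0.7168
Iteration 3: beta = 0.5, y = 0.7168 + 0.5*(0.7168 - 1.5904) = 0.28
  grad(y) = 3.4799, v = y - alpha*grad = 0.194
  prox(v) = soft_thresh(0.194, 0.0514) = 0.1427
f(x_3) = 8*0.1427^2 - 1*0.1427 + 2.08*|0.1427| = 0.3169


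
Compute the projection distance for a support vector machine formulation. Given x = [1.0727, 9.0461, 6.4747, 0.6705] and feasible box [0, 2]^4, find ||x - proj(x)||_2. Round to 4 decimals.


Project each component onto [0, 2].
clip(1.0727) = 1.0727, clip(9.0461) = 2.0, clip(6.4747) = 2.0, clip(0.6705) = 0.6705
Projection = [1.0727, 2.0, 2.0, 0.6705]
Squared diffs: [0.0, 49.6475, 20.0229, 0.0]
Distance = sqrt(69.6704) = 8.3469


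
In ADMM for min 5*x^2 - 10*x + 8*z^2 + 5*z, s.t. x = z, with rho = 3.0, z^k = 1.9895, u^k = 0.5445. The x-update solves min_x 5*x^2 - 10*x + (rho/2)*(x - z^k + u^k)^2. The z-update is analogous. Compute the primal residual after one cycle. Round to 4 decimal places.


ADMM iteration with rho = 3.0, z^k = 1.9895, u^k = 0.5445
Step 1: x-update.
Minimize 5*x^2 - 10*x + (3.0/2)*(x - 1.9895 + 0.5445)^2
FOC: (2*5 + 3.0)*x = 10 + 3.0*(1.9895 - 0.5445)
x^{k+1} = 1.1027
Step 2: z-update.
Minimize 8*z^2 + 5*z + (3.0/2)*(1.1027 - z + 0.5445)^2
FOC: (2*8 + 3.0)*z = -5 + 3.0*(1.1027 + 0.5445)
z^{k+1} = -0.0031
Step 3: u-update.
u^{k+1} = 0.5445 + 1.1027 + 0.0031 = 1.6503
Step 4: Primal residual = |1.1027 + 0.0031| = 1.1058


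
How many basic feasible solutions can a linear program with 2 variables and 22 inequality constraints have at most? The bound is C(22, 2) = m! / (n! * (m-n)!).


Each vertex corresponds to some choice of n active constraints out of m, so the number of vertices is at most C(m, n) = m! / (n!(m-n)!).
m = 22, n = 2
Numerator: 22 * 21
Denominator: 2! = 2
C(22, 2) = 231


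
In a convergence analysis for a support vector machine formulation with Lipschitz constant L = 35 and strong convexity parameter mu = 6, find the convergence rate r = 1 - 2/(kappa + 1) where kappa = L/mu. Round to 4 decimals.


Step 1: Compute the condition number.
kappa = L/mu = 35/6 = 5.8333
Step 2: Compute the convergence rate.
r = 1 - 2/(kappa + 1) = 1 - 2*mu/(L + mu) = (L - mu)/(L + mu) = 29/41 = 0.7073


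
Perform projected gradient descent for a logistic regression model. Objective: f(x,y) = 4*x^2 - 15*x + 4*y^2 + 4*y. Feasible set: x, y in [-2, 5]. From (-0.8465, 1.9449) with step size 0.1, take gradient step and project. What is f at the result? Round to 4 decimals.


Step 1: Compute gradient at (-0.8465, 1.9449).
grad_x = 2*4*-0.8465 - 15 = -21.772
grad_y = 2*4*1.9449 + 4 = 19.5592
Step 2: Gradient step.
x_raw = -0.8465 - 0.1*-21.772 = 1.3307
y_raw = 1.9449 - 0.1*19.5592 = -0.011
Step 3: Project onto [-2, 5].
x_proj = clip(1.3307) = 1.3307
y_proj = clip(-0.011) = -0.011
Step 4: Evaluate f.
f(1.3307, -0.011) = -12.921


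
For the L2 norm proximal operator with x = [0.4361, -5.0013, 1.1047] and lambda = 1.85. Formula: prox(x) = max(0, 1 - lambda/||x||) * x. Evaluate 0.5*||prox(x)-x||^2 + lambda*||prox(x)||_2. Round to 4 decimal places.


Step 1: Compute ||x||.
||x|| = 5.1404
Step 2: Compute scaling factor.
scale = max(0, 1 - 1.85/5.1404) = 0.6401
Step 3: prox(x) = [0.2791, -3.2014, 0.7071]
||prox(x)|| = 3.2904
Step 4: Proximal objective.
0.5*||prox-x||^2 = 1.7113
lambda*||prox|| = 6.0872
Total = 7.7985


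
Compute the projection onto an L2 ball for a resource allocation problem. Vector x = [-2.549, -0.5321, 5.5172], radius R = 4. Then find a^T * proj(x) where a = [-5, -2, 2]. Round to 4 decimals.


Step 1: Compute ||x|| (intermediates to 6 decimals).
||x|| = sqrt((-2.549)^2 + (-0.5321)^2 + 5.5172^2) = 6.100822
Step 2: Project.
Since ||x|| > R, scale = R/||x|| = 4/6.100822 = 0.655649, proj(x) = scale * x
proj(x) = [-1.671249, -0.348871, 3.617347]
Step 3: Dot product.
a^T * proj(x) = -5*(-1.671249) - 2*(-0.348871) + 2*3.617347 = 16.2887


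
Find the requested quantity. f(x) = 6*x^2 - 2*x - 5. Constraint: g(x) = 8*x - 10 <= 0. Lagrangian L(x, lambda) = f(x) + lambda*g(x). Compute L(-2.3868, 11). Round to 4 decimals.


Step 1: Evaluate f(x).
f(-2.3868) = 6*(-2.3868)^2 - 2*(-2.3868) - 5 = 33.9545
Step 2: Evaluate g(x).
g(-2.3868) = 8*-2.3868 - 10 = -29.0944
Step 3: Compute Lagrangian.
L = 33.9545 + 11*-29.0944 = -286.0839


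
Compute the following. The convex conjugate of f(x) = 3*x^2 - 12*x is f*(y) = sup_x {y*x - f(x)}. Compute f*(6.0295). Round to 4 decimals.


f*(y) = sup_x {y*x - a*x^2 - b*x} = sup_x {(y-b)*x - a*x^2}
FOC: (y - b) - 2a*x = 0 => x* = (y - b)/(2a)
x* = (6.0295 + 12)/(2*3) = 3.0049
f*(6.0295) = (y-b)^2/(4a) = (6.0295 + 12)^2/(4*3)
= 325.0629/12 = 27.0886


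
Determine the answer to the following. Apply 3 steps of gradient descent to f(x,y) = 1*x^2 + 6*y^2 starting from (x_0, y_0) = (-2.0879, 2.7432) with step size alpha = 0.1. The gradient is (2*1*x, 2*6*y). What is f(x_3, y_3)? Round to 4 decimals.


Gradient descent on f(x,y) = 1*x^2 + 6*y^2.
Starting point: (-2.0879, 2.7432), alpha = 0.1
Step 1: grad_x = 2*1*-2.0879 = -4.1758, grad_y = 2*6*2.7432 = 32.9184
  x_1 = -2.0879 - 0.1*-4.1758 = -1.6703
  y_1 = 2.7432 - 0.1*32.9184 = -0.5486
Step 2: grad_x = 2*1*-1.6703 = -3.3406, grad_y = 2*6*-0.5486 = -6.5837
  x_2 = -1.6703 - 0.1*-3.3406 = -1.3363
  y_2 = -0.5486 - 0.1*-6.5837 = 0.1097
Step 3: grad_x = 2*1*-1.3363 = -2.6725, grad_y = 2*6*0.1097 = 1.3167
  x_3 = -1.3363 - 0.1*-2.6725 = -1.069
  y_3 = 0.1097 - 0.1*1.3167 = -0.0219
f(-1.069, -0.0219) = 1*(-1.069)^2 + 6*(-0.0219)^2 = 1.1457


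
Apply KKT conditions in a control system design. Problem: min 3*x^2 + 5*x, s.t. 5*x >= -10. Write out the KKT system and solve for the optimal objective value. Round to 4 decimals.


Step 1: Try lambda = 0 (constraint inactive).
Stationarity: 2*3*x + 5 = 0
x* = -5/(2*3) = -5/6 = -0.8333 (rounded; the exact value -5/6 is used below)
Check constraint: 5*-0.8333 = -4.1665 >= -10 -- satisfied.
Step 2: Compute optimal value.
f(x*) = 3*(-5/6)^2 + 5*(-5/6) = -2.0833


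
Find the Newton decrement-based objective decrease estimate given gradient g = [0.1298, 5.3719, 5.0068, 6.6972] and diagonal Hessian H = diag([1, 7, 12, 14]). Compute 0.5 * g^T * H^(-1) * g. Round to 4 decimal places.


Step 1: H is diagonal, so H^(-1) * g = [0.1298, 0.7674, 0.4172, 0.4784].
Step 2: g^T H^(-1) g = sum_i g_i^2 / H_ii
  = (0.1298)^2/1 + (5.3719)^2/7 + (5.0068)^2/12 + (6.6972)^2/14
  = 0.0168 + 4.1225 + 2.089 + 3.2037 = 9.4321
Step 3: Objective decrease = 0.5 * g^T H^(-1) g = 4.716


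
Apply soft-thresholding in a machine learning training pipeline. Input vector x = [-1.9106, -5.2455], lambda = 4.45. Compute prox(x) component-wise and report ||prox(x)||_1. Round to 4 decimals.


Soft-thresholding with lambda = 4.45:
prox(-1.9106) = sign(-1.9106)*max(|-1.9106| - 4.45, 0) = 0.0
prox(-5.2455) = sign(-5.2455)*max(|-5.2455| - 4.45, 0) = -0.7955
prox(x) = [0.0, -0.7955]
||prox(x)||_1 = 0.0 + 0.7955 = 0.7955


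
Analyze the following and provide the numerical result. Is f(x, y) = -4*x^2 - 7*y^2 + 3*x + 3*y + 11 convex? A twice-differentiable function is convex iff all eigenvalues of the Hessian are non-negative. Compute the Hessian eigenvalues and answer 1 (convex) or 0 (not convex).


The Hessian of f(x,y) = -4*x^2 - 7*y^2 + 3*x + 3*y + 11 is:
H = [[-8, 0], [0, -14]]
Trace = -8 - 14 = -22
Determinant = -8*-14 - (0)^2 = 112
Discriminant = (-22)^2 - 4*112 = 36.0
Eigenvalues: lambda_1 = -14.0, lambda_2 = -8.0
The function is not convex.

0


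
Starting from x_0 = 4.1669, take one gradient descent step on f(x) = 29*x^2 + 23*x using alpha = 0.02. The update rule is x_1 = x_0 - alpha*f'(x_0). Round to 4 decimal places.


We compute the gradient at x_0 and apply the update.
f'(x) = 58*x + 23
f'(4.1669) = 58*4.1669 + 23 = 264.6802
x_1 = 4.1669 - 0.02*264.6802 = -1.1267


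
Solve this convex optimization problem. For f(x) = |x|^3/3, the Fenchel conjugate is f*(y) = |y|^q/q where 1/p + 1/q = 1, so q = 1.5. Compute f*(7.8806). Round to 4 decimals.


The conjugate exponent q satisfies 1/p + 1/q = 1.
p = 3, so q = 3/(3 - 1) = 1.5
|y|^q = 7.8806^1.5 = 22.1227
f*(7.8806) = 22.1227 / 1.5 = 14.7485


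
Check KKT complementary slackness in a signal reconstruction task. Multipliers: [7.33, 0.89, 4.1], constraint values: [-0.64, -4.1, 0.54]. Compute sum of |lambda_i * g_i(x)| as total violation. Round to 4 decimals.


KKT complementary slackness check:
lambda_1 * g_1 = 7.33 * -0.64 = -4.6912
lambda_2 * g_2 = 0.89 * -4.1 = -3.649
lambda_3 * g_3 = 4.1 * 0.54 = 2.214
Total violation = 4.6912 + 3.649 + 2.214 = 10.5542


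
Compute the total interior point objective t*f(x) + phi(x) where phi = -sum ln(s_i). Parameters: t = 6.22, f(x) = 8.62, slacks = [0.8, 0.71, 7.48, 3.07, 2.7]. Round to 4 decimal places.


Step 1: Compute log-barrier.
ln values: [-0.2231, -0.3425, 2.0122, 1.1217, 0.9933]
phi = -(-0.2231 - 0.3425 + 2.0122 + 1.1217 + 0.9933) = -3.5615
Step 2: Compute augmented objective.
t*f(x) = 6.22*8.62 = 53.6164
Total = 53.6164 - 3.5615 = 50.0549


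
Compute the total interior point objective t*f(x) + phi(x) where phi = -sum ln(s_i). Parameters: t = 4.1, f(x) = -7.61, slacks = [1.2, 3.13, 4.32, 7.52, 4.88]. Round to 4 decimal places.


Step 1: Compute log-barrier.
ln values: [0.1823, 1.141, 1.4633, 2.0176, 1.5851]
phi = -(0.1823 + 1.141 + 1.4633 + 2.0176 + 1.5851) = -6.3893
Step 2: Compute augmented objective.
t*f(x) = 4.1*-7.61 = -31.201
Total = -31.201 - 6.3893 = -37.5903


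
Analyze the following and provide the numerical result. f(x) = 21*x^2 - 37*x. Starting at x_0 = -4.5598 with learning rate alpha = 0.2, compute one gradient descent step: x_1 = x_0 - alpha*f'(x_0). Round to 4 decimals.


We compute the gradient at x_0 and apply the update.
f'(x) = 42*x - 37
f'(-4.5598) = 42*-4.5598 - 37 = -228.5116
x_1 = -4.5598 - 0.2*-228.5116 = 41.1425


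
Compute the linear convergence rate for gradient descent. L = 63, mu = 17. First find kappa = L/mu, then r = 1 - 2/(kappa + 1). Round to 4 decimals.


Step 1: Compute the condition number.
kappa = L/mu = 63/17 = 3.7059
Step 2: Compute the convergence rate.
r = 1 - 2/(kappa + 1) = 1 - 2*mu/(L + mu) = (L - mu)/(L + mu) = 46/80 = 0.575


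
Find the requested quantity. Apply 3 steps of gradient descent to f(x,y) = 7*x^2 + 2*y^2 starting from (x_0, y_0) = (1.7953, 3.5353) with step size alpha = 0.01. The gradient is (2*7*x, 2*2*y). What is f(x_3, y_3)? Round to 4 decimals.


Gradient descent on f(x,y) = 7*x^2 + 2*y^2.
Starting point: (1.7953, 3.5353), alpha = 0.01
Step 1: grad_x = 2*7*1.7953 = 25.1342, grad_y = 2*2*3.5353 = 14.1412
  x_1 = 1.7953 - 0.01*25.1342 = 1.544
  y_1 = 3.5353 - 0.01*14.1412 = 3.3939
Step 2: grad_x = 2*7*1.544 = 21.6154, grad_y = 2*2*3.3939 = 13.5756
  x_2 = 1.544 - 0.01*21.6154 = 1.3278
  y_2 = 3.3939 - 0.01*13.5756 = 3.2581
Step 3: grad_x = 2*7*1.3278 = 18.5893, grad_y = 2*2*3.2581 = 13.0325
  x_3 = 1.3278 - 0.01*18.5893 = 1.1419
  y_3 = 3.2581 - 0.01*13.0325 = 3.1278
f(1.1419, 3.1278) = 7*1.1419^2 + 2*3.1278^2 = 28.6941


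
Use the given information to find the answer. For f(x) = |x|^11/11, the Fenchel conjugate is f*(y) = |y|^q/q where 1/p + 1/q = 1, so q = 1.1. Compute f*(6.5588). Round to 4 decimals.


The conjugate exponent q satisfies 1/p + 1/q = 1.
p = 11, so q = 11/(11 - 1) = 1.1
|y|^q = 6.5588^1.1 = 7.916
f*(6.5588) = 7.916 / 1.1 = 7.1964


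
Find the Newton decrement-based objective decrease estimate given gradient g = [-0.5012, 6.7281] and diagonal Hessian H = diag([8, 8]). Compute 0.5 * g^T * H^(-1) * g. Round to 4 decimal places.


Step 1: H is diagonal, so H^(-1) * g = [-0.0627, 0.841].
Step 2: g^T H^(-1) g = sum_i g_i^2 / H_ii
  = (-0.5012)^2/8 + (6.7281)^2/8
  = 0.0314 + 5.6584 = 5.6898
Step 3: Objective decrease = 0.5 * g^T H^(-1) g = 2.8449


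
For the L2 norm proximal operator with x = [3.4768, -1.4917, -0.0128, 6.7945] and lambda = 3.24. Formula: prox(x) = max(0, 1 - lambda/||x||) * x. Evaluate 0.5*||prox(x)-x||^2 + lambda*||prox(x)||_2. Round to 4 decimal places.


Step 1: Compute ||x||.
||x|| = 7.7768
Step 2: Compute scaling factor.
scale = max(0, 1 - 3.24/7.7768) = 0.5834
Step 3: prox(x) = [2.0283, -0.8702, -0.0075, 3.9638]
||prox(x)|| = 4.5368
Step 4: Proximal objective.
0.5*||prox-x||^2 = 5.2488
lambda*||prox|| = 14.6992
Total = 19.948


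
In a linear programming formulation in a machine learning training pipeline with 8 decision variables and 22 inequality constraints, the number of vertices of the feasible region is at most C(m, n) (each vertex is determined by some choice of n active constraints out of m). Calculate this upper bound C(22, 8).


Each vertex corresponds to some choice of n active constraints out of m, so the number of vertices is at most C(m, n) = m! / (n!(m-n)!).
m = 22, n = 8
Numerator: 22 * 21 * 20 * 19 * 18 * 17 * 16 * 15
Denominator: 8! = 40320
C(22, 8) = 319770


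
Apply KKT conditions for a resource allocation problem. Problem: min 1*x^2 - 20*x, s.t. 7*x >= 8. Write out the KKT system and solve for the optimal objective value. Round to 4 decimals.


Step 1: Try lambda = 0 (constraint inactive).
Stationarity: 2*1*x - 20 = 0
x* = 20/(2*1) = 10.0
Check constraint: 7*10.0 = 70.0 >= 8 -- satisfied.
Step 2: Compute optimal value.
f(x*) = 1*10.0^2 - 20*10.0 = -100.0


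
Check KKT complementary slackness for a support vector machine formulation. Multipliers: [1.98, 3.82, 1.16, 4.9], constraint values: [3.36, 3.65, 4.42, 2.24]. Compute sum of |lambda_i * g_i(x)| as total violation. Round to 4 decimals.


KKT complementary slackness check:
lambda_1 * g_1 = 1.98 * 3.36 = 6.6528
lambda_2 * g_2 = 3.82 * 3.65 = 13.943
lambda_3 * g_3 = 1.16 * 4.42 = 5.1272
lambda_4 * g_4 = 4.9 * 2.24 = 10.976
Total violation = 6.6528 + 13.943 + 5.1272 + 10.976 = 36.699


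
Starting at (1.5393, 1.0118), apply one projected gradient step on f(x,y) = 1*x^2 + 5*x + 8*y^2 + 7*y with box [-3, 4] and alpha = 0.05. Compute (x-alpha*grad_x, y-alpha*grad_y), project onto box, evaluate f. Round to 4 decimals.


Step 1: Compute gradient at (1.5393, 1.0118).
grad_x = 2*1*1.5393 + 5 = 8.0786
grad_y = 2*8*1.0118 + 7 = 23.1888
Step 2: Gradient step.
x_raw = 1.5393 - 0.05*8.0786 = 1.1354
y_raw = 1.0118 - 0.05*23.1888 = -0.1476
Step 3: Project onto [-3, 4].
x_proj = clip(1.1354) = 1.1354
y_proj = clip(-0.1476) = -0.1476
Step 4: Evaluate f.
f(1.1354, -0.1476) = 6.1068


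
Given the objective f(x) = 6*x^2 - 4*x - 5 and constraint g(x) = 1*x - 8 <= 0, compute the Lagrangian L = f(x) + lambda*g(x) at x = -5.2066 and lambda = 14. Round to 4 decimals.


Step 1: Evaluate f(x).
f(-5.2066) = 6*(-5.2066)^2 - 4*(-5.2066) - 5 = 178.4785
Step 2: Evaluate g(x).
g(-5.2066) = 1*-5.2066 - 8 = -13.2066
Step 3: Compute Lagrangian.
L = 178.4785 + 14*-13.2066 = -6.4139


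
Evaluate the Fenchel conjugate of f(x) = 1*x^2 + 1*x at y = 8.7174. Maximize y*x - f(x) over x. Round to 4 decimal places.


f*(y) = sup_x {y*x - a*x^2 - b*x} = sup_x {(y-b)*x - a*x^2}
FOC: (y - b) - 2a*x = 0 => x* = (y - b)/(2a)
x* = (8.7174 - 1)/(2*1) = 3.8587
f*(8.7174) = (y-b)^2/(4a) = (8.7174 - 1)^2/(4*1)
= 59.5583/4 = 14.8896


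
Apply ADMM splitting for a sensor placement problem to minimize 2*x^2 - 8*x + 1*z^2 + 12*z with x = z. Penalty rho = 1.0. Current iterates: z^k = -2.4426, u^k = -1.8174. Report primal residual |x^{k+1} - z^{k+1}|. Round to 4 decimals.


ADMM iteration with rho = 1.0, z^k = -2.4426, u^k = -1.8174
Step 1: x-update.
Minimize 2*x^2 - 8*x + (1.0/2)*(x + 2.4426 - 1.8174)^2
FOC: (2*2 + 1.0)*x = 8 + 1.0*(-2.4426 + 1.8174)
x^{k+1} = 1.475
Step 2: z-update.
Minimize 1*z^2 + 12*z + (1.0/2)*(1.475 - z - 1.8174)^2
FOC: (2*1 + 1.0)*z = -12 + 1.0*(1.475 - 1.8174)
z^{k+1} = -4.1141
Step 3: u-update.
u^{k+1} = -1.8174 + 1.475 + 4.1141 = 3.7717
Step 4: Primal residual = |1.475 + 4.1141| = 5.5891


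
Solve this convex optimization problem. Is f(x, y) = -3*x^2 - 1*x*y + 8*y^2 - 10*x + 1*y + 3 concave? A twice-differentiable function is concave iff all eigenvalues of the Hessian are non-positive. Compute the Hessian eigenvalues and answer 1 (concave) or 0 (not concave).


The Hessian of f(x,y) = -3*x^2 - 1*x*y + 8*y^2 - 10*x + 1*y + 3 is:
H = [[-6, -1], [-1, 16]]
Trace = -6 + 16 = 10
Determinant = -6*16 - (-1)^2 = -97
Discriminant = (10)^2 - 4*-97 = 488.0
Eigenvalues: lambda_1 = -6.0454, lambda_2 = 16.0454
The function is not concave.

0


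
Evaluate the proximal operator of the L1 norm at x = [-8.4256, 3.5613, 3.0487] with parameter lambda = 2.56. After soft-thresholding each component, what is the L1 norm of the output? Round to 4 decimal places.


Soft-thresholding with lambda = 2.56:
prox(-8.4256) = sign(-8.4256)*max(|-8.4256| - 2.56, 0) = -5.8656
prox(3.5613) = sign(3.5613)*max(|3.5613| - 2.56, 0) = 1.0013
prox(3.0487) = sign(3.0487)*max(|3.0487| - 2.56, 0) = 0.4887
prox(x) = [-5.8656, 1.0013, 0.4887]
||prox(x)||_1 = 5.8656 + 1.0013 + 0.4887 = 7.3556


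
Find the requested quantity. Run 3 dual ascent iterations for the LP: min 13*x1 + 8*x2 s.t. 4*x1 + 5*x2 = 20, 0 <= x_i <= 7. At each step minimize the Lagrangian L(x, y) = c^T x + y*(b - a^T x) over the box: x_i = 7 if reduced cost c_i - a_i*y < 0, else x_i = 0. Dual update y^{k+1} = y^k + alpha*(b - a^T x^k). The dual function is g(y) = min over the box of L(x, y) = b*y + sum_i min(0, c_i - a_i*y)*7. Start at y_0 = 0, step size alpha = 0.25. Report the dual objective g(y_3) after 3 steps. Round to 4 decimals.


Dual ascent for LP: min 13*x1 + 8*x2, 4*x1 + 5*x2 = 20, 0 <= x_i <= 7
Step 1: y^k = 0.0, reduced costs: (13.0, 8.0)
  x^k = (0.0, 0.0), subgradient = b - a^T x = 20.0
  y^{k+1} = 0.0 + 0.25*20.0 = 5.0
Step 2: y^k = 5.0, reduced costs: (-7.0, -17.0)
  x^k = (7.0, 7.0), subgradient = b - a^T x = -43.0
  y^{k+1} = 5.0 + 0.25*-43.0 = -5.75
Step 3: y^k = -5.75, reduced costs: (36.0, 36.75)
  x^k = (0.0, 0.0), subgradient = b - a^T x = 20.0
  y^{k+1} = -5.75 + 0.25*20.0 = -0.75
Dual objective at y_3 = -0.75: reduced costs (16.0, 11.75), box minimizer x = (0.0, 0.0)
g(y_3) = b*y + (c1 - a1*y)*x1 + (c2 - a2*y)*x2 = 20*(-0.75) + 16.0*0.0 + 11.75*0.0 = -15.0 + 0.0 + 0.0 = -15.0


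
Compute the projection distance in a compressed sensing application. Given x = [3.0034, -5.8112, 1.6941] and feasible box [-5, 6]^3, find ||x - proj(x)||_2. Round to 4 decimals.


Project each component onto [-5, 6].
clip(3.0034) = 3.0034, clip(-5.8112) = -5.0, clip(1.6941) = 1.6941
Projection = [3.0034, -5.0, 1.6941]
Squared diffs: [0.0, 0.658, 0.0]
Distance = sqrt(0.658) = 0.8112


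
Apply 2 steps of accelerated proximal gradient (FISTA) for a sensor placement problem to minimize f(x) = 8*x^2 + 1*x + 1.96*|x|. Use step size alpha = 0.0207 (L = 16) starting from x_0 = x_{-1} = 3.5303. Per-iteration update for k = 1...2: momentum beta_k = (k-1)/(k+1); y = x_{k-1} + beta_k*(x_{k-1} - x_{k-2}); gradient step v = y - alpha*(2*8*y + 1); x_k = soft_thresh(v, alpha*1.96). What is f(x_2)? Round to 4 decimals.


FISTA on f(x) = 8*x^2 + 1*x + 1.96*|x|
L = 16, alpha = 0.0207
Iteration 1: beta = 0.0, y = 3.5303 + 0.0*(3.5303 - 3.5303) = 3.5303
  grad(y) = 57.4848, v = y - alpha*grad = 2.3404
  prox(v) = soft_thresh(2.3404, 0.0406) = 2.2998
Iteration 2: beta = 0.3333, y = 2.2998 + 0.3333*(2.2998 - 3.5303) = 1.8896
  grad(y) = 31.234, v = y - alpha*grad = 1.2431
  prox(v) = soft_thresh(1.2431, 0.0406) = 1.2025
f(x_2) = 8*1.2025^2 + 1*1.2025 + 1.96*|1.2025| = 15.1276


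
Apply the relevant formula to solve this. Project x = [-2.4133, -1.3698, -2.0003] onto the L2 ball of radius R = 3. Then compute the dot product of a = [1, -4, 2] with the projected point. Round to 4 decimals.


Step 1: Compute ||x|| (intermediates to 6 decimals).
||x|| = sqrt((-2.4133)^2 + (-1.3698)^2 + (-2.0003)^2) = 3.420756
Step 2: Project.
Since ||x|| > R, scale = R/||x|| = 3/3.420756 = 0.876999, proj(x) = scale * x
proj(x) = [-2.116462, -1.201313, -1.754261]
Step 3: Dot product.
a^T * proj(x) = 1*(-2.116462) - 4*(-1.201313) + 2*(-1.754261) = -0.8197


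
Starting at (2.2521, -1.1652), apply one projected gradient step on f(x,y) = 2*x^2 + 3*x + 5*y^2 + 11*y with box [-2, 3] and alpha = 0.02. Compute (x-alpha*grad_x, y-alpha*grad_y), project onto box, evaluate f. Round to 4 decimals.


Step 1: Compute gradient at (2.2521, -1.1652).
grad_x = 2*2*2.2521 + 3 = 12.0084
grad_y = 2*5*-1.1652 + 11 = -0.652
Step 2: Gradient step.
x_raw = 2.2521 - 0.02*12.0084 = 2.0119
y_raw = -1.1652 - 0.02*-0.652 = -1.1522
Step 3: Project onto [-2, 3].
x_proj = clip(2.0119) = 2.0119
y_proj = clip(-1.1522) = -1.1522
Step 4: Evaluate f.
f(2.0119, -1.1522) = 8.0951


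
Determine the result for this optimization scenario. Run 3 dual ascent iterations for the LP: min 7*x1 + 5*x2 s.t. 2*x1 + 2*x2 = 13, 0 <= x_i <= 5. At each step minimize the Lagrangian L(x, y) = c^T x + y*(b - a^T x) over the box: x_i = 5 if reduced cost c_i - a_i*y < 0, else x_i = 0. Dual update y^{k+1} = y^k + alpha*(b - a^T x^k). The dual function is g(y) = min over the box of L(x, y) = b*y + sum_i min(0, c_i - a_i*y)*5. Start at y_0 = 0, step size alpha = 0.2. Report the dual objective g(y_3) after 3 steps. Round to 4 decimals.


Dual ascent for LP: min 7*x1 + 5*x2, 2*x1 + 2*x2 = 13, 0 <= x_i <= 5
Step 1: y^k = 0.0, reduced costs: (7.0, 5.0)
  x^k = (0.0, 0.0), subgradient = b - a^T x = 13.0
  y^{k+1} = 0.0 + 0.2*13.0 = 2.6
Step 2: y^k = 2.6, reduced costs: (1.8, -0.2)
  x^k = (0.0, 5.0), subgradient = b - a^T x = 3.0
  y^{k+1} = 2.6 + 0.2*3.0 = 3.2
Step 3: y^k = 3.2, reduced costs: (0.6, -1.4)
  x^k = (0.0, 5.0), subgradient = b - a^T x = 3.0
  y^{k+1} = 3.2 + 0.2*3.0 = 3.8
Dual objective at y_3 = 3.8: reduced costs (-0.6, -2.6), box minimizer x = (5.0, 5.0)
g(y_3) = b*y + (c1 - a1*y)*x1 + (c2 - a2*y)*x2 = 13*3.8 + (-0.6)*5.0 + (-2.6)*5.0 = 49.4 - 3.0 - 13.0 = 33.4


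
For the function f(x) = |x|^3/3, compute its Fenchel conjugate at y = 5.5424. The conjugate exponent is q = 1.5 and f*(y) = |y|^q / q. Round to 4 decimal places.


The conjugate exponent q satisfies 1/p + 1/q = 1.
p = 3, so q = 3/(3 - 1) = 1.5
|y|^q = 5.5424^1.5 = 13.0481
f*(5.5424) = 13.0481 / 1.5 = 8.6987


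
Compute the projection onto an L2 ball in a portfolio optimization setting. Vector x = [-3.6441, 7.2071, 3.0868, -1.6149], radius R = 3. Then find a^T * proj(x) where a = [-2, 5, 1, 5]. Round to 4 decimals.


Step 1: Compute ||x|| (intermediates to 6 decimals).
||x|| = sqrt((-3.6441)^2 + 7.2071^2 + 3.0868^2 + (-1.6149)^2) = 8.795339
Step 2: Project.
Since ||x|| > R, scale = R/||x|| = 3/8.795339 = 0.34109, proj(x) = scale * x
proj(x) = [-1.242966, 2.45827, 1.052877, -0.550826]
Step 3: Dot product.
a^T * proj(x) = -2*(-1.242966) + 5*2.45827 + 1*1.052877 + 5*(-0.550826) = 13.076


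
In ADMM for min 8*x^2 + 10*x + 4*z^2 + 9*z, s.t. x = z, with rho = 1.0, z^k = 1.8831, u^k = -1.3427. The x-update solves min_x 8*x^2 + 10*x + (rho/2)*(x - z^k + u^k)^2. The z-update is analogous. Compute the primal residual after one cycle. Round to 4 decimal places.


ADMM iteration with rho = 1.0, z^k = 1.8831, u^k = -1.3427
Step 1: x-update.
Minimize 8*x^2 + 10*x + (1.0/2)*(x - 1.8831 - 1.3427)^2
FOC: (2*8 + 1.0)*x = -10 + 1.0*(1.8831 + 1.3427)
x^{k+1} = -0.3985
Step 2: z-update.
Minimize 4*z^2 + 9*z + (1.0/2)*(-0.3985 - z - 1.3427)^2
FOC: (2*4 + 1.0)*z = -9 + 1.0*(-0.3985 - 1.3427)
z^{k+1} = -1.1935
Step 3: u-update.
u^{k+1} = -1.3427 - 0.3985 + 1.1935 = -0.5477
Step 4: Primal residual = |-0.3985 + 1.1935| = 0.795


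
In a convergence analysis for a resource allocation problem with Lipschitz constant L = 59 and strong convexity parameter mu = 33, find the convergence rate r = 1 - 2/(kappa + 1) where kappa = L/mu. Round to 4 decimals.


Step 1: Compute the condition number.
kappa = L/mu = 59/33 = 1.7879
Step 2: Compute the convergence rate.
r = 1 - 2/(kappa + 1) = 1 - 2*mu/(L + mu) = (L - mu)/(L + mu) = 26/92 = 0.2826


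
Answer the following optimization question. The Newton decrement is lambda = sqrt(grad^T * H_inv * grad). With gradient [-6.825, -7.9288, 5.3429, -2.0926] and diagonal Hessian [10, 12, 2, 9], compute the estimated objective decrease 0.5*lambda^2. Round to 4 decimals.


Step 1: H is diagonal, so H^(-1) * g = [-0.6825, -0.6607, 2.6715, -0.2325].
Step 2: g^T H^(-1) g = sum_i g_i^2 / H_ii
  = (-6.825)^2/10 + (-7.9288)^2/12 + (5.3429)^2/2 + (-2.0926)^2/9
  = 4.6581 + 5.2388 + 14.2733 + 0.4866 = 24.6567
Step 3: Objective decrease = 0.5 * g^T H^(-1) g = 12.3284


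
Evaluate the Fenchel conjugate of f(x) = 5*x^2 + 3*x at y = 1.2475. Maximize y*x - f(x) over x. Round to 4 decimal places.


f*(y) = sup_x {y*x - a*x^2 - b*x} = sup_x {(y-b)*x - a*x^2}
FOC: (y - b) - 2a*x = 0 => x* = (y - b)/(2a)
x* = (1.2475 - 3)/(2*5) = -0.1753
f*(1.2475) = (y-b)^2/(4a) = (1.2475 - 3)^2/(4*5)
= 3.0713/20 = 0.1536


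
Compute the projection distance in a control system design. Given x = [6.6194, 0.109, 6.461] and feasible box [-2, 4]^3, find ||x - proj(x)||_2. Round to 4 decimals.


Project each component onto [-2, 4].
clip(6.6194) = 4.0, clip(0.109) = 0.109, clip(6.461) = 4.0
Projection = [4.0, 0.109, 4.0]
Squared diffs: [6.8613, 0.0, 6.0565]
Distance = sqrt(12.9178) = 3.5941


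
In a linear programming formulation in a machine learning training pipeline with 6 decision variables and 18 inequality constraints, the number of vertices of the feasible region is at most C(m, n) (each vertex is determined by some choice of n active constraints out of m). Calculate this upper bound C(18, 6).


Each vertex corresponds to some choice of n active constraints out of m, so the number of vertices is at most C(m, n) = m! / (n!(m-n)!).
m = 18, n = 6
Numerator: 18 * 17 * 16 * 15 * 14 * 13
Denominator: 6! = 720
C(18, 6) = 18564


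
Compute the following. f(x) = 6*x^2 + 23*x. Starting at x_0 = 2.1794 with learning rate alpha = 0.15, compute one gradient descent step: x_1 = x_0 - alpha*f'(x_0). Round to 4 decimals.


We compute the gradient at x_0 and apply the update.
f'(x) = 12*x + 23
f'(2.1794) = 12*2.1794 + 23 = 49.1528
x_1 = 2.1794 - 0.15*49.1528 = -5.1935


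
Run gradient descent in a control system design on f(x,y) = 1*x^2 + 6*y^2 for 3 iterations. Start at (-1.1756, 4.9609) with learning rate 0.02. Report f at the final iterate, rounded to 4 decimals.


Gradient descent on f(x,y) = 1*x^2 + 6*y^2.
Starting point: (-1.1756, 4.9609), alpha = 0.02
Step 1: grad_x = 2*1*-1.1756 = -2.3512, grad_y = 2*6*4.9609 = 59.5308
  x_1 = -1.1756 - 0.02*-2.3512 = -1.1286
  y_1 = 4.9609 - 0.02*59.5308 = 3.7703
Step 2: grad_x = 2*1*-1.1286 = -2.2572, grad_y = 2*6*3.7703 = 45.2434
  x_2 = -1.1286 - 0.02*-2.2572 = -1.0834
  y_2 = 3.7703 - 0.02*45.2434 = 2.8654
Step 3: grad_x = 2*1*-1.0834 = -2.1669, grad_y = 2*6*2.8654 = 34.385
  x_3 = -1.0834 - 0.02*-2.1669 = -1.0401
  y_3 = 2.8654 - 0.02*34.385 = 2.1777
f(-1.0401, 2.1777) = 1*(-1.0401)^2 + 6*2.1777^2 = 29.5365


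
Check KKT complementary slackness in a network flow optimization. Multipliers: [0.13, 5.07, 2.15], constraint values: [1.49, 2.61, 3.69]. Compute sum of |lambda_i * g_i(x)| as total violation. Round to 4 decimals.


KKT complementary slackness check:
lambda_1 * g_1 = 0.13 * 1.49 = 0.1937
lambda_2 * g_2 = 5.07 * 2.61 = 13.2327
lambda_3 * g_3 = 2.15 * 3.69 = 7.9335
Total violation = 0.1937 + 13.2327 + 7.9335 = 21.3599


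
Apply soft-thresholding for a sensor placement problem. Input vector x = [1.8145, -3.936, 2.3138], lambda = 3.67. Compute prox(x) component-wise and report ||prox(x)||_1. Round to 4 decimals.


Soft-thresholding with lambda = 3.67:
prox(1.8145) = sign(1.8145)*max(|1.8145| - 3.67, 0) = 0.0
prox(-3.936) = sign(-3.936)*max(|-3.936| - 3.67, 0) = -0.266
prox(2.3138) = sign(2.3138)*max(|2.3138| - 3.67, 0) = 0.0
prox(x) = [0.0, -0.266, 0.0]
||prox(x)||_1 = 0.0 + 0.266 + 0.0 = 0.266


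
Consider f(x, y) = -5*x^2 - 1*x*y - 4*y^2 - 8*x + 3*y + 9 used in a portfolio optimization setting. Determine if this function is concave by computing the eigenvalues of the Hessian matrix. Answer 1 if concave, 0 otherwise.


The Hessian of f(x,y) = -5*x^2 - 1*x*y - 4*y^2 - 8*x + 3*y + 9 is:
H = [[-10, -1], [-1, -8]]
Trace = -10 - 8 = -18
Determinant = -10*-8 - (-1)^2 = 79
Discriminant = (-18)^2 - 4*79 = 8.0
Eigenvalues: lambda_1 = -10.4142, lambda_2 = -7.5858
The function is concave.

1


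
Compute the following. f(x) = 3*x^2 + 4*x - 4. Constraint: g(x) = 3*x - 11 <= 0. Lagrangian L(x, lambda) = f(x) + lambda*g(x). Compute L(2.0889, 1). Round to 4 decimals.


Step 1: Evaluate f(x).
f(2.0889) = 3*2.0889^2 + 4*2.0889 - 4 = 17.4461
Step 2: Evaluate g(x).
g(2.0889) = 3*2.0889 - 11 = -4.7333
Step 3: Compute Lagrangian.
L = 17.4461 + 1*-4.7333 = 12.7128


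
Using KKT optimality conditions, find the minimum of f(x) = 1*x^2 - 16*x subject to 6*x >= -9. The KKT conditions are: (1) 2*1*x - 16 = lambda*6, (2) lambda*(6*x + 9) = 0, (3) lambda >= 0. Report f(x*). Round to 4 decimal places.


Step 1: Try lambda = 0 (constraint inactive).
Stationarity: 2*1*x - 16 = 0
x* = 16/(2*1) = 8.0
Check constraint: 6*8.0 = 48.0 >= -9 -- satisfied.
Step 2: Compute optimal value.
f(x*) = 1*8.0^2 - 16*8.0 = -64.0


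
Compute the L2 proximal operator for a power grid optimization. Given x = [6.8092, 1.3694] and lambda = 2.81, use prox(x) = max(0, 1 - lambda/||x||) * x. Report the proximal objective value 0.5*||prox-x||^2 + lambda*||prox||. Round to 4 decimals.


Step 1: Compute ||x||.
||x|| = 6.9455
Step 2: Compute scaling factor.
scale = max(0, 1 - 2.81/6.9455) = 0.5954
Step 3: prox(x) = [4.0544, 0.8154]
||prox(x)|| = 4.1355
Step 4: Proximal objective.
0.5*||prox-x||^2 = 3.9481
lambda*||prox|| = 11.6208
Total = 15.5689


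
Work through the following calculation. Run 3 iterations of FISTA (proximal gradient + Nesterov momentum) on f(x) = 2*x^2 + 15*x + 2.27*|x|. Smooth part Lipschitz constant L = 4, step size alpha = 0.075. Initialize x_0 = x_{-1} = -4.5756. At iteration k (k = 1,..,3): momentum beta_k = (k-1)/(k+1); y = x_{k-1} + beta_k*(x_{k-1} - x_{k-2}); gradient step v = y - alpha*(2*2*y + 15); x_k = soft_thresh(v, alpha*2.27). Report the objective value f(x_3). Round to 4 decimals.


FISTA on f(x) = 2*x^2 + 15*x + 2.27*|x|
L = 4, alpha = 0.075
Iteration 1: beta = 0.0, y = -4.5756 + 0.0*(-4.5756 + 4.5756) = -4.5756
  grad(y) = -3.3024, v = y - alpha*grad = -4.3279
  prox(v) = soft_thresh(-4.3279, 0.1703) = -4.1577
Iteration 2: beta = 0.3333, y = -4.1577 + 0.3333*(-4.1577 + 4.5756) = -4.0184
  grad(y) = -1.0734, v = y - alpha*grad = -3.9379
  prox(v) = soft_thresh(-3.9379, 0.1703) = -3.7676
Iteration 3: beta = 0.5, y = -3.7676 + 0.5*(-3.7676 + 4.1577) = -3.5726
  grad(y) = 0.7097, v = y - alpha*grad = -3.6258
  prox(v) = soft_thresh(-3.6258, 0.1703) = -3.4555
f(x_3) = 2*(-3.4555)^2 + 15*(-3.4555) + 2.27*|-3.4555| = -20.1075


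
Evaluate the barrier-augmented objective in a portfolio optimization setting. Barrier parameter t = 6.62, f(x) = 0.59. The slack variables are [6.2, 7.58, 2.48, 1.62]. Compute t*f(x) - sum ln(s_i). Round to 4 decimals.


Step 1: Compute log-barrier.
ln values: [1.8245, 2.0255, 0.9083, 0.4824]
phi = -(1.8245 + 2.0255 + 0.9083 + 0.4824) = -5.2407
Step 2: Compute augmented objective.
t*f(x) = 6.62*0.59 = 3.9058
Total = 3.9058 - 5.2407 = -1.3349


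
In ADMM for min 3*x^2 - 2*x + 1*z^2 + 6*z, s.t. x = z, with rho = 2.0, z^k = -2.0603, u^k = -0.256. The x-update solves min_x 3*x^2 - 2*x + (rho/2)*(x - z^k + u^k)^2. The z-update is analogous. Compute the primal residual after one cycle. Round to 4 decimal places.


ADMM iteration with rho = 2.0, z^k = -2.0603, u^k = -0.256
Step 1: x-update.
Minimize 3*x^2 - 2*x + (2.0/2)*(x + 2.0603 - 0.256)^2
FOC: (2*3 + 2.0)*x = 2 + 2.0*(-2.0603 + 0.256)
x^{k+1} = -0.2011
Step 2: z-update.
Minimize 1*z^2 + 6*z + (2.0/2)*(-0.2011 - z - 0.256)^2
FOC: (2*1 + 2.0)*z = -6 + 2.0*(-0.2011 - 0.256)
z^{k+1} = -1.7285
Step 3: u-update.
u^{k+1} = -0.256 - 0.2011 + 1.7285 = 1.2715
Step 4: Primal residual = |-0.2011 + 1.7285| = 1.5275


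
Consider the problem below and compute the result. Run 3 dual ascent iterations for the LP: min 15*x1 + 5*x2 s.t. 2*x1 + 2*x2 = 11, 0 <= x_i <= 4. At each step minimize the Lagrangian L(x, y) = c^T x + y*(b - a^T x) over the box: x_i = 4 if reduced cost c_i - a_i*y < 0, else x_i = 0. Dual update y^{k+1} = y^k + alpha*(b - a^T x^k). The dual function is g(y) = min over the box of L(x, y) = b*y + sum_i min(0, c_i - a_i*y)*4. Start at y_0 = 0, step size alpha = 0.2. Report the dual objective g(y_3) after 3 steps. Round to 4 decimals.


Dual ascent for LP: min 15*x1 + 5*x2, 2*x1 + 2*x2 = 11, 0 <= x_i <= 4
Step 1: y^k = 0.0, reduced costs: (15.0, 5.0)
  x^k = (0.0, 0.0), subgradient = b - a^T x = 11.0
  y^{k+1} = 0.0 + 0.2*11.0 = 2.2
Step 2: y^k = 2.2, reduced costs: (10.6, 0.6)
  x^k = (0.0, 0.0), subgradient = b - a^T x = 11.0
  y^{k+1} = 2.2 + 0.2*11.0 = 4.4
Step 3: y^k = 4.4, reduced costs: (6.2, -3.8)
  x^k = (0.0, 4.0), subgradient = b - a^T x = 3.0
  y^{k+1} = 4.4 + 0.2*3.0 = 5.0
Dual objective at y_3 = 5.0: reduced costs (5.0, -5.0), box minimizer x = (0.0, 4.0)
g(y_3) = b*y + (c1 - a1*y)*x1 + (c2 - a2*y)*x2 = 11*5.0 + 5.0*0.0 + (-5.0)*4.0 = 55.0 + 0.0 - 20.0 = 35.0


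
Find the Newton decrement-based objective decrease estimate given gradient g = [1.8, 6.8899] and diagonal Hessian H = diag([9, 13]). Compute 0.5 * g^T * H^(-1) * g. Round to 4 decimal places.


Step 1: H is diagonal, so H^(-1) * g = [0.2, 0.53].
Step 2: g^T H^(-1) g = sum_i g_i^2 / H_ii
  = (1.8)^2/9 + (6.8899)^2/13
  = 0.36 + 3.6516 = 4.0116
Step 3: Objective decrease = 0.5 * g^T H^(-1) g = 2.0058
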